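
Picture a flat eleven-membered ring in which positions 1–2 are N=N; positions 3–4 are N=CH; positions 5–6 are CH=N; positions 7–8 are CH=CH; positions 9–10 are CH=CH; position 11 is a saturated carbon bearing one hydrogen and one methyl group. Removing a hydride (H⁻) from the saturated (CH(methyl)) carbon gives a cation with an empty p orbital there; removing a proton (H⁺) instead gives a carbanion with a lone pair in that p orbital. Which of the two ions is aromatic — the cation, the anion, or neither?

The cation

Once that carbon is sp², every ring atom has a p orbital and both ions are fully conjugated.
Cation: 5 × 2 + 0 = 10 π electrons → 4(2)+2, aromatic.
Anion: 5 × 2 + 2 = 12 π electrons → 4(3), antiaromatic.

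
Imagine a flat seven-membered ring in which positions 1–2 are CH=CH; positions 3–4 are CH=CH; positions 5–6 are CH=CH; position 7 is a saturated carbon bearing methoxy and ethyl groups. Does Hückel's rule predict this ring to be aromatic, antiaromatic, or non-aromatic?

The C(methoxy)(ethyl) position has four σ bonds — that saturated carbon is sp³ and has no p orbital in the ring π system — so the cyclic conjugation is interrupted.
Broken conjugation rules out both aromaticity and antiaromaticity.

Non-aromatic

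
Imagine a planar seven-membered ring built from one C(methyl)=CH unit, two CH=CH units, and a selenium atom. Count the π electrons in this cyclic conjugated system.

8

The p orbitals form a continuous loop: each doubly-bonded ring atom is sp² with one p-orbital electron; the selenium donates one lone pair from its p orbital. The ring is fully conjugated.
π-electron count: 3 × 2 = 6 from the double-bond units + 2 from the Se atom = 8.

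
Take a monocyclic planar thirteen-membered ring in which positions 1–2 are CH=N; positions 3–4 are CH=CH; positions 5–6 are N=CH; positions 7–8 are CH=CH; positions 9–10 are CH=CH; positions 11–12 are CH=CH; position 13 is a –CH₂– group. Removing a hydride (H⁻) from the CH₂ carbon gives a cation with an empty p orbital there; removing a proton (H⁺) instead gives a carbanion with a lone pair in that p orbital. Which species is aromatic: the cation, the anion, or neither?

Both ions have a continuous loop of p orbitals — each ring atom is sp².
Cation: 6 × 2 + 0 = 12 π electrons → 4(3), antiaromatic.
Anion: 6 × 2 + 2 = 14 π electrons → 4(3)+2, aromatic.

The anion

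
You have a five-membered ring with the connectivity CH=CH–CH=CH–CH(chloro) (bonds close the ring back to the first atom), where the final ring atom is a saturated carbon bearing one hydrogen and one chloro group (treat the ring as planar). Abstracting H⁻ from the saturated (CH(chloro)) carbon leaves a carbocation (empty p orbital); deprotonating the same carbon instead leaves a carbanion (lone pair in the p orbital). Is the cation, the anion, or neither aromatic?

Once that carbon is sp², every ring atom has a p orbital and both ions are fully conjugated.
Cation: 2 × 2 + 0 = 4 π electrons → 4(1), antiaromatic.
Anion: 2 × 2 + 2 = 6 π electrons → 4(1)+2, aromatic.

The anion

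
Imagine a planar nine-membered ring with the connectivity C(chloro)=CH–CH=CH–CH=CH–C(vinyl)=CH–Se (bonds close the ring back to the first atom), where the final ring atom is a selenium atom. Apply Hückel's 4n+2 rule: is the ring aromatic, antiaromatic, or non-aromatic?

The p orbitals form a continuous loop: every atom in a ring double bond is sp² and brings one electron to the p orbital; the selenium donates one lone pair from its p orbital. The ring is fully conjugated.
Tallying contributions gives 4 × 2 = 8 from the double-bond units + 2 from the Se atom = 10.
With 10 π electrons (n = 2), the Hückel 4n+2 condition holds.

Aromatic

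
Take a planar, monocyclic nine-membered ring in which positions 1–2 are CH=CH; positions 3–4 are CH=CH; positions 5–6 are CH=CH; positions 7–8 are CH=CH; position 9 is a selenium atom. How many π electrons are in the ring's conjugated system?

10

All ring atoms are sp² and supply a p orbital to the ring (each doubly-bonded ring atom is sp² with one p-orbital electron; the selenium donates one lone pair from its p orbital); the conjugation is uninterrupted.
Counting π electrons: 4 × 2 = 8 from the double-bond units + 2 from the Se atom = 10.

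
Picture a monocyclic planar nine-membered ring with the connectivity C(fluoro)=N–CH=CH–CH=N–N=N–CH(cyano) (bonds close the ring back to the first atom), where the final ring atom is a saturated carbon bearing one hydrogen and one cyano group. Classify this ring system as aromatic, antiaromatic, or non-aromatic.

Non-aromatic

At the CH(cyano) position, that saturated carbon is sp³ and has no p orbital in the ring π system; the ring's p-orbital overlap is broken there.
Without a continuous loop of overlapping p orbitals the Hückel electron count never comes into play.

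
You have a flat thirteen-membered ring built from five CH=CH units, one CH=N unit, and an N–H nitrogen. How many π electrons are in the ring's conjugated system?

14

The p orbitals form a continuous loop: every atom in a ring double bond is sp² and brings one electron to the p orbital; each sp² =N– keeps its lone pair in-plane and puts one electron into the π system; the pyrrole-type nitrogen donates its lone pair from the p orbital. The ring is fully conjugated.
π-electron count: 6 × 2 = 12 from the double-bond units + 2 from the NH atom = 14.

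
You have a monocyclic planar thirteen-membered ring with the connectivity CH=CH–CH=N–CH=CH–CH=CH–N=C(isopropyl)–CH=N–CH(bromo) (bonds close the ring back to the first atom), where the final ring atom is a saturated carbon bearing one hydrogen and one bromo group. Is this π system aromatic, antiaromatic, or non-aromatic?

Non-aromatic

The CH(bromo) position has four σ bonds — that saturated carbon is sp³ and has no p orbital in the ring π system — so the cyclic conjugation is interrupted.
Broken conjugation rules out both aromaticity and antiaromaticity.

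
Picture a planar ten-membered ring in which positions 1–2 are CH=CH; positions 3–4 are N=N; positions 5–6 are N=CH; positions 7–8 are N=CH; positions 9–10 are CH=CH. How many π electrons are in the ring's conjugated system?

10

All ring atoms are sp² and supply a p orbital to the ring (the double-bond atoms are sp², each contributing one p electron; each sp² =N– keeps its lone pair in-plane and puts one electron into the π system); the conjugation is uninterrupted.
Counting π electrons: 5 × 2 = 10 from the 5 double-bond units.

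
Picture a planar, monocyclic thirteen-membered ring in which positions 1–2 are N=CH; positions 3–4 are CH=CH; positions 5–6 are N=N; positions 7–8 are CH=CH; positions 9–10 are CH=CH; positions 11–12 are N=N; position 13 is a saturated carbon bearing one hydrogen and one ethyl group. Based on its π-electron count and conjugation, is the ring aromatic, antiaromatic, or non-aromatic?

The CH(ethyl) carbon is saturated: that saturated carbon is sp³ and has no p orbital in the ring π system. Conjugation is not continuous around the ring.
A ring that is not fully conjugated cannot be aromatic or antiaromatic regardless of its π-electron count.

Non-aromatic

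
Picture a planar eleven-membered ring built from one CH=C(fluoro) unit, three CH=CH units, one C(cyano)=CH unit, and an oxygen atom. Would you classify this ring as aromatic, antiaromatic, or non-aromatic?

Antiaromatic

Check conjugation: every atom in a ring double bond is sp² and brings one electron to the p orbital; the oxygen donates one lone pair from its p orbital — every position has a p orbital, so the cyclic π system is continuous.
π-electron count: 5 × 2 = 10 from the double-bond units + 2 from the O atom = 12.
A 4n π count (12, n = 3) in a planar conjugated ring means antiaromatic.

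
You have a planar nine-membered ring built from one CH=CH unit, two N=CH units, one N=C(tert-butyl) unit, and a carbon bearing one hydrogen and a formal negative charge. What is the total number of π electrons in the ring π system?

All ring atoms are sp² and supply a p orbital to the ring (each doubly-bonded ring atom is sp² with one p-orbital electron; each =N– nitrogen is pyridine-type (lone pair in the sp² plane, one electron in the p orbital); the carbanion's lone pair occupies the p orbital); the conjugation is uninterrupted.
Tallying contributions gives 4 × 2 = 8 from the double-bond units + 2 from the CH(-) atom = 10.

10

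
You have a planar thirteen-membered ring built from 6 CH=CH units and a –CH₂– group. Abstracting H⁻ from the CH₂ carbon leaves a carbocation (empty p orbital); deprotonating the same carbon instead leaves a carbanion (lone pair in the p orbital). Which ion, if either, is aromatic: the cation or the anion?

Once that carbon is sp², every ring atom has a p orbital and both ions are fully conjugated.
Cation: 6 × 2 + 0 = 12 π electrons → 4(3), antiaromatic.
Anion: 6 × 2 + 2 = 14 π electrons → 4(3)+2, aromatic.

The anion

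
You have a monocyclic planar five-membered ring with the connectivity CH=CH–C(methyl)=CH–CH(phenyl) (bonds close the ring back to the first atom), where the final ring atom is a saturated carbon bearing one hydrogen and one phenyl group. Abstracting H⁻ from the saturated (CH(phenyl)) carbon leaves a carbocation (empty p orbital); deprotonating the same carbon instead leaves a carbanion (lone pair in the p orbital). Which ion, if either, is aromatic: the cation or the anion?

In both ions every ring atom is sp² and contributes a p orbital, so both rings are fully conjugated.
Cation: 2 × 2 + 0 = 4 π electrons → 4(1), antiaromatic.
Anion: 2 × 2 + 2 = 6 π electrons → 4(1)+2, aromatic.

The anion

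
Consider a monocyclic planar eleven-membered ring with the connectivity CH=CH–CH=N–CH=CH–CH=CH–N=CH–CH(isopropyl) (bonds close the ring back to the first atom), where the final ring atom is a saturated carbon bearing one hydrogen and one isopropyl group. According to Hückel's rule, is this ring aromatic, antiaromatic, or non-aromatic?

Non-aromatic

Because that saturated carbon is sp³ and has no p orbital in the ring π system at the CH(isopropyl) position, the π system cannot extend all the way around the ring.
Broken conjugation rules out both aromaticity and antiaromaticity.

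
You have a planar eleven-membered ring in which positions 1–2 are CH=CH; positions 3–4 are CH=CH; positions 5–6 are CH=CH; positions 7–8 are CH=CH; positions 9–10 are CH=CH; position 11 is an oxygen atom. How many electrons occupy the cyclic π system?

12

Check conjugation: each doubly-bonded ring atom is sp² with one p-orbital electron; the oxygen donates one lone pair from its p orbital — every position has a p orbital, so the cyclic π system is continuous.
Tallying contributions gives 5 × 2 = 10 from the double-bond units + 2 from the O atom = 12.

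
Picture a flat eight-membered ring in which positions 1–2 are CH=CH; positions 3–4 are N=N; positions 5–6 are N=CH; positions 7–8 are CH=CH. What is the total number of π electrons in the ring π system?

All ring atoms are sp² and supply a p orbital to the ring (the double-bond atoms are sp², each contributing one p electron; each =N– nitrogen is pyridine-type (lone pair in the sp² plane, one electron in the p orbital)); the conjugation is uninterrupted.
Adding the contributions, 4 × 2 = 8 from the 4 double-bond units.

8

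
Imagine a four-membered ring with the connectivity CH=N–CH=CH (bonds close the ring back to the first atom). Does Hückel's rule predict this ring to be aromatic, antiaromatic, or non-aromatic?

Antiaromatic

Every ring atom contributes a p orbital perpendicular to the ring (the double-bond atoms are sp², each contributing one p electron; each sp² =N– keeps its lone pair in-plane and puts one electron into the π system), so the π system is cyclic and fully conjugated.
Tallying contributions gives 2 × 2 = 4 from the 2 double-bond units.
A 4n π count (4, n = 1) in a planar conjugated ring means antiaromatic.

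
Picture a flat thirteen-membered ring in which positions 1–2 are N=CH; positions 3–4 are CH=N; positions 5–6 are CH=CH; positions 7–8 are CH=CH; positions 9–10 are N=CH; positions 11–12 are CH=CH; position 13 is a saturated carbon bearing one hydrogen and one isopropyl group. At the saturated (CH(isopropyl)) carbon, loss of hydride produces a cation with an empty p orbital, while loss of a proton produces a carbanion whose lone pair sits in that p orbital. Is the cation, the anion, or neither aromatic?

The anion

In either ion the ring is fully conjugated: every atom, including the new sp² carbon, supplies a p orbital.
Cation: 6 × 2 + 0 = 12 π electrons → 4(3), antiaromatic.
Anion: 6 × 2 + 2 = 14 π electrons → 4(3)+2, aromatic.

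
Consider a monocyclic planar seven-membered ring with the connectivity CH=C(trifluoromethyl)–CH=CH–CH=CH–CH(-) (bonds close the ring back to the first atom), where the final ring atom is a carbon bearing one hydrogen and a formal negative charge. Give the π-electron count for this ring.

All ring atoms are sp² and supply a p orbital to the ring (every atom in a ring double bond is sp² and brings one electron to the p orbital; the carbanion's lone pair occupies the p orbital); the conjugation is uninterrupted.
π-electron count: 3 × 2 = 6 from the double-bond units + 2 from the CH(-) atom = 8.

8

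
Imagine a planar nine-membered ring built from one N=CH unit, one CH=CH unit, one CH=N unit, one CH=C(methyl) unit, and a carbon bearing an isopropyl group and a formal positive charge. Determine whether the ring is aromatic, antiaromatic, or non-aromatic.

Antiaromatic

The p orbitals form a continuous loop: every atom in a ring double bond is sp² and brings one electron to the p orbital; the doubly-bonded nitrogens are pyridine-type — their lone pairs lie in the ring plane, leaving one electron in the p orbital; the carbocation has an empty p orbital. The ring is fully conjugated.
Tallying contributions gives 4 × 2 = 8 from the double-bond units + 0 from the C(isopropyl)(+) atom = 8.
A 4n π count (8, n = 2) in a planar conjugated ring means antiaromatic.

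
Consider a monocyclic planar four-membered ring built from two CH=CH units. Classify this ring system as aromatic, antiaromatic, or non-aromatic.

Check conjugation: the double-bond atoms are sp², each contributing one p electron — every position has a p orbital, so the cyclic π system is continuous.
Counting π electrons: 2 × 2 = 4 from the 2 double-bond units.
4 is a 4n count (n = 1), so the planar conjugated ring is antiaromatic.
(The species described is cyclobutadiene.)

Antiaromatic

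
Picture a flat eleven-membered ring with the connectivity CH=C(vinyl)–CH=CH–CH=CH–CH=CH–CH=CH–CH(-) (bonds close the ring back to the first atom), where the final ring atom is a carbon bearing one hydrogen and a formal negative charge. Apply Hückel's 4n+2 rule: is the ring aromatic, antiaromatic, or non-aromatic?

Antiaromatic

Check conjugation: each doubly-bonded ring atom is sp² with one p-orbital electron; the carbanion's lone pair occupies the p orbital — every position has a p orbital, so the cyclic π system is continuous.
π-electron count: 5 × 2 = 10 from the double-bond units + 2 from the CH(-) atom = 12.
12 is a 4n count (n = 3), so the planar conjugated ring is antiaromatic.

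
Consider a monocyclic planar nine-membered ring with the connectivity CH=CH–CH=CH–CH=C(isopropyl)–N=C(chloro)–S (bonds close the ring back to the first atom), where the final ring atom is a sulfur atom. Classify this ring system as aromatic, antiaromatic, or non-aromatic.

Aromatic

All ring atoms are sp² and supply a p orbital to the ring (every atom in a ring double bond is sp² and brings one electron to the p orbital; the doubly-bonded nitrogens are pyridine-type — their lone pairs lie in the ring plane, leaving one electron in the p orbital; the sulfur donates one lone pair from its p orbital); the conjugation is uninterrupted.
Counting π electrons: 4 × 2 = 8 from the double-bond units + 2 from the S atom = 10.
10 = 4(2) + 2, which satisfies Hückel's 4n+2 rule.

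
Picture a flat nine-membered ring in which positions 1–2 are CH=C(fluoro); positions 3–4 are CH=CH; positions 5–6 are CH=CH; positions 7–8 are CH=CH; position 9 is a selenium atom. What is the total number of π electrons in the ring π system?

The p orbitals form a continuous loop: every atom in a ring double bond is sp² and brings one electron to the p orbital; the selenium donates one lone pair from its p orbital. The ring is fully conjugated.
π-electron count: 4 × 2 = 8 from the double-bond units + 2 from the Se atom = 10.

10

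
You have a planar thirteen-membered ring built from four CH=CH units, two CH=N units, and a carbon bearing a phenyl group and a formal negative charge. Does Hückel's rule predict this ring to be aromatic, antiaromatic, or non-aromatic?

Aromatic

Every ring atom contributes a p orbital perpendicular to the ring (the double-bond atoms are sp², each contributing one p electron; the doubly-bonded nitrogens are pyridine-type — their lone pairs lie in the ring plane, leaving one electron in the p orbital; the carbanion's lone pair occupies the p orbital), so the π system is cyclic and fully conjugated.
π-electron count: 6 × 2 = 12 from the double-bond units + 2 from the C(phenyl)(-) atom = 14.
Since 14 = 4·3 + 2, the ring meets the 4n+2 criterion.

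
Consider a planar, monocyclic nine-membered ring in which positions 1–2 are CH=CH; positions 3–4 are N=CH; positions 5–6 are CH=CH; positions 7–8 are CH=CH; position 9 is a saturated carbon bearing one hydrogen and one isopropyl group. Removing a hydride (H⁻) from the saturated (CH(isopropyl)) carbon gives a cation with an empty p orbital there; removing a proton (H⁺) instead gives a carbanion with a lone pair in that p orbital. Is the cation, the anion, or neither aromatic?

Once that carbon is sp², every ring atom has a p orbital and both ions are fully conjugated.
Cation: 4 × 2 + 0 = 8 π electrons → 4(2), antiaromatic.
Anion: 4 × 2 + 2 = 10 π electrons → 4(2)+2, aromatic.

The anion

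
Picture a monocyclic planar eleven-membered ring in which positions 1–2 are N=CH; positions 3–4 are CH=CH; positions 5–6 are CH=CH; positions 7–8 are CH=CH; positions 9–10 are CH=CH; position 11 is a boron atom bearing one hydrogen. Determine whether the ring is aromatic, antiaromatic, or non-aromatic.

Aromatic

All ring atoms are sp² and supply a p orbital to the ring (every atom in a ring double bond is sp² and brings one electron to the p orbital; the doubly-bonded nitrogens are pyridine-type — their lone pairs lie in the ring plane, leaving one electron in the p orbital; the boron has an empty p orbital); the conjugation is uninterrupted.
Counting π electrons: 5 × 2 = 10 from the double-bond units + 0 from the BH atom = 10.
10 = 4(2) + 2, which satisfies Hückel's 4n+2 rule.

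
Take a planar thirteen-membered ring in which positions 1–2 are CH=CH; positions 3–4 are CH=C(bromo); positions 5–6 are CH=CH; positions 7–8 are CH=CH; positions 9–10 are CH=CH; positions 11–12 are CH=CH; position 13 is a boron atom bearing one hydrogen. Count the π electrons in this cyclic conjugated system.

Every ring atom contributes a p orbital perpendicular to the ring (the double-bond atoms are sp², each contributing one p electron; the boron has an empty p orbital), so the π system is cyclic and fully conjugated.
Counting π electrons: 6 × 2 = 12 from the double-bond units + 0 from the BH atom = 12.

12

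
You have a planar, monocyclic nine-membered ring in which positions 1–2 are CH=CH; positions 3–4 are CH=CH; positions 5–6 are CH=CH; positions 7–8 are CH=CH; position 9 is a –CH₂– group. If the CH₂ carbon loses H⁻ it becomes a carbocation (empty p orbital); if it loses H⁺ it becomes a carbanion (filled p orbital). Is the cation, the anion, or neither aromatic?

Once that carbon is sp², every ring atom has a p orbital and both ions are fully conjugated.
Cation: 4 × 2 + 0 = 8 π electrons → 4(2), antiaromatic.
Anion: 4 × 2 + 2 = 10 π electrons → 4(2)+2, aromatic.

The anion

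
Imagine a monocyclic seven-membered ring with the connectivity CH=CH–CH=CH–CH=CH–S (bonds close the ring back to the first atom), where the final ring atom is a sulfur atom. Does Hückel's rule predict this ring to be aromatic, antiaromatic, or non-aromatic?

Antiaromatic

All ring atoms are sp² and supply a p orbital to the ring (every atom in a ring double bond is sp² and brings one electron to the p orbital; the sulfur donates one lone pair from its p orbital); the conjugation is uninterrupted.
π-electron count: 3 × 2 = 6 from the double-bond units + 2 from the S atom = 8.
A 4n π count (8, n = 2) in a planar conjugated ring means antiaromatic.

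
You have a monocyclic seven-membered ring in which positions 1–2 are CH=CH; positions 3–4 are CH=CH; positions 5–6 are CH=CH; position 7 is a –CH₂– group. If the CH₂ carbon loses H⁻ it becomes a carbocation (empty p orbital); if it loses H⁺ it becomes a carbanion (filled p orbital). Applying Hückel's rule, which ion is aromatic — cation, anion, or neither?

The cation

In both ions every ring atom is sp² and contributes a p orbital, so both rings are fully conjugated.
Cation: 3 × 2 + 0 = 6 π electrons → 4(1)+2, aromatic.
Anion: 3 × 2 + 2 = 8 π electrons → 4(2), antiaromatic.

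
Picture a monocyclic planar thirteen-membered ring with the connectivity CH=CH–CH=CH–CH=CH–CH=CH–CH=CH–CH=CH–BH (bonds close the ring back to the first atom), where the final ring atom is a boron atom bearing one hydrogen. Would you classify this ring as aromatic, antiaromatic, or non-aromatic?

Antiaromatic

The p orbitals form a continuous loop: every atom in a ring double bond is sp² and brings one electron to the p orbital; the boron has an empty p orbital. The ring is fully conjugated.
Adding the contributions, 6 × 2 = 12 from the double-bond units + 0 from the BH atom = 12.
With 12 = 4·3 π electrons, Hückel's rule classifies the planar ring as antiaromatic.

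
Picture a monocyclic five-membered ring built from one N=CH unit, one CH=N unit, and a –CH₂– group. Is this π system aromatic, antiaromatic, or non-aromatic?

The CH2 carbon is saturated: the tetrahedral CH₂ carbon is sp³ and has no p orbital in the ring π system. Conjugation is not continuous around the ring.
Hückel's rule only applies to fully conjugated rings, so this one is simply non-aromatic.

Non-aromatic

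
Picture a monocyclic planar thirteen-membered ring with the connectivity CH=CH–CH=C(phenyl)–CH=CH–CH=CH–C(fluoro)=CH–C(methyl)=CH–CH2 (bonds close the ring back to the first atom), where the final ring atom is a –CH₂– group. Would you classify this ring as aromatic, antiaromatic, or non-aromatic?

At the CH2 position, the tetrahedral CH₂ carbon is sp³ and has no p orbital in the ring π system; the ring's p-orbital overlap is broken there.
A ring that is not fully conjugated cannot be aromatic or antiaromatic regardless of its π-electron count.

Non-aromatic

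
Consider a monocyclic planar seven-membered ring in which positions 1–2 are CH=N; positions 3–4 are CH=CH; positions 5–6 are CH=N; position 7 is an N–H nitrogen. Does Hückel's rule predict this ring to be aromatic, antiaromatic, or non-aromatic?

Check conjugation: every atom in a ring double bond is sp² and brings one electron to the p orbital; the doubly-bonded nitrogens are pyridine-type — their lone pairs lie in the ring plane, leaving one electron in the p orbital; the pyrrole-type nitrogen donates its lone pair from the p orbital — every position has a p orbital, so the cyclic π system is continuous.
π-electron count: 3 × 2 = 6 from the double-bond units + 2 from the NH atom = 8.
With 8 = 4·2 π electrons, Hückel's rule classifies the planar ring as antiaromatic.

Antiaromatic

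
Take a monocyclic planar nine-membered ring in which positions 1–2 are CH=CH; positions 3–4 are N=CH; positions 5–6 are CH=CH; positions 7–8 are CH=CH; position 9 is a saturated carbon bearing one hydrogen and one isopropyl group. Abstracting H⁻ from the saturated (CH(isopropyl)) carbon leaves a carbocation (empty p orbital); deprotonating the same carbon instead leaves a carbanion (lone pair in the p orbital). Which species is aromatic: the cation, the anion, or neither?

Once that carbon is sp², every ring atom has a p orbital and both ions are fully conjugated.
Cation: 4 × 2 + 0 = 8 π electrons → 4(2), antiaromatic.
Anion: 4 × 2 + 2 = 10 π electrons → 4(2)+2, aromatic.

The anion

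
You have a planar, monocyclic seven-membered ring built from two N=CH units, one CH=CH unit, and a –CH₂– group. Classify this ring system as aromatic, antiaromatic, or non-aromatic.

Non-aromatic

The CH2 carbon is saturated: the tetrahedral CH₂ carbon is sp³ and has no p orbital in the ring π system. Conjugation is not continuous around the ring.
A ring that is not fully conjugated cannot be aromatic or antiaromatic regardless of its π-electron count.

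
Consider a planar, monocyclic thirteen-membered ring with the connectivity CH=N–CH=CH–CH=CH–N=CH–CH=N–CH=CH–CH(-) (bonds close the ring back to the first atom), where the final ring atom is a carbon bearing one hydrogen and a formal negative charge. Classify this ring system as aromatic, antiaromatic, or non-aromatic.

Aromatic

Every ring atom contributes a p orbital perpendicular to the ring (the double-bond atoms are sp², each contributing one p electron; each =N– nitrogen is pyridine-type (lone pair in the sp² plane, one electron in the p orbital); the carbanion's lone pair occupies the p orbital), so the π system is cyclic and fully conjugated.
Tallying contributions gives 6 × 2 = 12 from the double-bond units + 2 from the CH(-) atom = 14.
With 14 π electrons (n = 3), the Hückel 4n+2 condition holds.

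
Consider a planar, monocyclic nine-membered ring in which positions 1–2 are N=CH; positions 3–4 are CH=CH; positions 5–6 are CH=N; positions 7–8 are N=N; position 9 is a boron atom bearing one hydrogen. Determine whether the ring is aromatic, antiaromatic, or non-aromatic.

Antiaromatic

Check conjugation: every atom in a ring double bond is sp² and brings one electron to the p orbital; the doubly-bonded nitrogens are pyridine-type — their lone pairs lie in the ring plane, leaving one electron in the p orbital; the boron has an empty p orbital — every position has a p orbital, so the cyclic π system is continuous.
π-electron count: 4 × 2 = 8 from the double-bond units + 0 from the BH atom = 8.
With 8 = 4·2 π electrons, Hückel's rule classifies the planar ring as antiaromatic.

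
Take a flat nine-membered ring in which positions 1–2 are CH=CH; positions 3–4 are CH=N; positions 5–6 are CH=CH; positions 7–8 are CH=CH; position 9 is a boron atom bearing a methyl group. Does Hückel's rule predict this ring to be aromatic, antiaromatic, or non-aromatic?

Antiaromatic

The p orbitals form a continuous loop: each doubly-bonded ring atom is sp² with one p-orbital electron; each sp² =N– keeps its lone pair in-plane and puts one electron into the π system; the boron has an empty p orbital. The ring is fully conjugated.
Adding the contributions, 4 × 2 = 8 from the double-bond units + 0 from the B(methyl) atom = 8.
8 = 4(2); a planar, fully conjugated 4n system is antiaromatic.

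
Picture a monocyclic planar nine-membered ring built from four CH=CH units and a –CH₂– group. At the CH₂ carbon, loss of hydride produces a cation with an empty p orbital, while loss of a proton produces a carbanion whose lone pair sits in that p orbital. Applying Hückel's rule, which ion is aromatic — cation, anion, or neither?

The anion

Once that carbon is sp², every ring atom has a p orbital and both ions are fully conjugated.
Cation: 4 × 2 + 0 = 8 π electrons → 4(2), antiaromatic.
Anion: 4 × 2 + 2 = 10 π electrons → 4(2)+2, aromatic.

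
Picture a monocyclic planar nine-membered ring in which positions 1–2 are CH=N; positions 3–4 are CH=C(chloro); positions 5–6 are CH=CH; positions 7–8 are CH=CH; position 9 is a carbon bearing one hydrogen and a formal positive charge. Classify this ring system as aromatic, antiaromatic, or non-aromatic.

Every ring atom contributes a p orbital perpendicular to the ring (the double-bond atoms are sp², each contributing one p electron; the doubly-bonded nitrogens are pyridine-type — their lone pairs lie in the ring plane, leaving one electron in the p orbital; the carbocation has an empty p orbital), so the π system is cyclic and fully conjugated.
π-electron count: 4 × 2 = 8 from the double-bond units + 0 from the CH(+) atom = 8.
8 is a 4n count (n = 2), so the planar conjugated ring is antiaromatic.

Antiaromatic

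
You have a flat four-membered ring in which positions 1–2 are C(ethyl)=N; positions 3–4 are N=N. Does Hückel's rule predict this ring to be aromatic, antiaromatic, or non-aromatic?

Antiaromatic

The p orbitals form a continuous loop: each doubly-bonded ring atom is sp² with one p-orbital electron; the doubly-bonded nitrogens are pyridine-type — their lone pairs lie in the ring plane, leaving one electron in the p orbital. The ring is fully conjugated.
Adding the contributions, 2 × 2 = 4 from the 2 double-bond units.
4 = 4(1); a planar, fully conjugated 4n system is antiaromatic.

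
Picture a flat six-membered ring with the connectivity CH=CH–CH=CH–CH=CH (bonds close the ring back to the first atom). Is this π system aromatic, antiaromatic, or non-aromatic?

Every ring atom contributes a p orbital perpendicular to the ring (each doubly-bonded ring atom is sp² with one p-orbital electron), so the π system is cyclic and fully conjugated.
Adding the contributions, 3 × 2 = 6 from the 3 double-bond units.
That gives a 4n+2 count (6, n = 1).
(This ring is benzene.)

Aromatic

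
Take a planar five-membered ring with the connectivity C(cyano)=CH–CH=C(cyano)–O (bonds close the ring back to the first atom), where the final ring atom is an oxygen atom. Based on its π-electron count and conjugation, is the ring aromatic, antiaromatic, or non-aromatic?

Aromatic

The p orbitals form a continuous loop: each doubly-bonded ring atom is sp² with one p-orbital electron; the oxygen donates one lone pair from its p orbital. The ring is fully conjugated.
Tallying contributions gives 2 × 2 = 4 from the double-bond units + 2 from the O atom = 6.
That gives a 4n+2 count (6, n = 1).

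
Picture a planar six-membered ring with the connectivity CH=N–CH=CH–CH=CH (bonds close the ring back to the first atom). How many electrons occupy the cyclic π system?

The p orbitals form a continuous loop: the double-bond atoms are sp², each contributing one p electron; each sp² =N– keeps its lone pair in-plane and puts one electron into the π system. The ring is fully conjugated.
Counting π electrons: 3 × 2 = 6 from the 3 double-bond units.

6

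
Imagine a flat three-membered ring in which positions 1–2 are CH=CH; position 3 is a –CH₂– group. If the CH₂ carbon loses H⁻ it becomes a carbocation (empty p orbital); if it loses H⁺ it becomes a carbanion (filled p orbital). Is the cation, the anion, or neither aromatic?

The cation

Once that carbon is sp², every ring atom has a p orbital and both ions are fully conjugated.
Cation: 1 × 2 + 0 = 2 π electrons → 4(0)+2, aromatic.
Anion: 1 × 2 + 2 = 4 π electrons → 4(1), antiaromatic.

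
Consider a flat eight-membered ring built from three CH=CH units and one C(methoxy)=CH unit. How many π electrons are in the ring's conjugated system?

8

Check conjugation: every atom in a ring double bond is sp² and brings one electron to the p orbital — every position has a p orbital, so the cyclic π system is continuous.
π-electron count: 4 × 2 = 8 from the 4 double-bond units.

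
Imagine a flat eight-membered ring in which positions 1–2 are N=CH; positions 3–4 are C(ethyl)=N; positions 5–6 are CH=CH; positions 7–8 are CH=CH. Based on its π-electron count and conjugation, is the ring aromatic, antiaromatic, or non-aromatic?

Antiaromatic

Check conjugation: each doubly-bonded ring atom is sp² with one p-orbital electron; the doubly-bonded nitrogens are pyridine-type — their lone pairs lie in the ring plane, leaving one electron in the p orbital — every position has a p orbital, so the cyclic π system is continuous.
Adding the contributions, 4 × 2 = 8 from the 4 double-bond units.
8 = 4(2); a planar, fully conjugated 4n system is antiaromatic.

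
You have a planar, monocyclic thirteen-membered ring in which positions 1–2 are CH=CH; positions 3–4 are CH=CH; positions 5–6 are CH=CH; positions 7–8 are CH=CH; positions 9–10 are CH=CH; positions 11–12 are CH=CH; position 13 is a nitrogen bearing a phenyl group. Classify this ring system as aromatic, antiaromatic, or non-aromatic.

Aromatic

The p orbitals form a continuous loop: the double-bond atoms are sp², each contributing one p electron; the pyrrole-type nitrogen donates its lone pair from the p orbital. The ring is fully conjugated.
π-electron count: 6 × 2 = 12 from the double-bond units + 2 from the N(phenyl) atom = 14.
With 14 π electrons (n = 3), the Hückel 4n+2 condition holds.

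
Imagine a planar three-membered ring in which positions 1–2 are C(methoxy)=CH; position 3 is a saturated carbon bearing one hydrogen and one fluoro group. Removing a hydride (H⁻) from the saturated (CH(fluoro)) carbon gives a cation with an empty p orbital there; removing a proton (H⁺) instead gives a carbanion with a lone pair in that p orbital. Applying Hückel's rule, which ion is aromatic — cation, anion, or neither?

In either ion the ring is fully conjugated: every atom, including the new sp² carbon, supplies a p orbital.
Cation: 1 × 2 + 0 = 2 π electrons → 4(0)+2, aromatic.
Anion: 1 × 2 + 2 = 4 π electrons → 4(1), antiaromatic.

The cation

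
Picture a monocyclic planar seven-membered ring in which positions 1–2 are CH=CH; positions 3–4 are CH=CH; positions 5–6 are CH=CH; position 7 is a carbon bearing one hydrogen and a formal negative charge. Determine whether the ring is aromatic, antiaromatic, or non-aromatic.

Antiaromatic

Check conjugation: the double-bond atoms are sp², each contributing one p electron; the carbanion's lone pair occupies the p orbital — every position has a p orbital, so the cyclic π system is continuous.
π-electron count: 3 × 2 = 6 from the double-bond units + 2 from the CH(-) atom = 8.
8 is a 4n count (n = 2), so the planar conjugated ring is antiaromatic.
(The species described is the cycloheptatrienyl anion.)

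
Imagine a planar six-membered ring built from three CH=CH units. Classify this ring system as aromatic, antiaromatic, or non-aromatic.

The p orbitals form a continuous loop: every atom in a ring double bond is sp² and brings one electron to the p orbital. The ring is fully conjugated.
Adding the contributions, 3 × 2 = 6 from the 3 double-bond units.
Since 6 = 4·1 + 2, the ring meets the 4n+2 criterion.

Aromatic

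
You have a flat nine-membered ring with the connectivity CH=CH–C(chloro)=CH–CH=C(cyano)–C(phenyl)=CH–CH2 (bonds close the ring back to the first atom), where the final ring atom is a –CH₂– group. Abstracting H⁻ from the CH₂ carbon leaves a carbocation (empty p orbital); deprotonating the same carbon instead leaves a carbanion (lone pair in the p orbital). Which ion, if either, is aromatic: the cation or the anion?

In either ion the ring is fully conjugated: every atom, including the new sp² carbon, supplies a p orbital.
Cation: 4 × 2 + 0 = 8 π electrons → 4(2), antiaromatic.
Anion: 4 × 2 + 2 = 10 π electrons → 4(2)+2, aromatic.

The anion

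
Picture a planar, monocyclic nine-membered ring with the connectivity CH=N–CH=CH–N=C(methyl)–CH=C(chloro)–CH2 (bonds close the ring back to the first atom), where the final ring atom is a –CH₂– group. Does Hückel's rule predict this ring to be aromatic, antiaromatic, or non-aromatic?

The CH2 carbon is saturated: the tetrahedral CH₂ carbon is sp³ and has no p orbital in the ring π system. Conjugation is not continuous around the ring.
Hückel's rule only applies to fully conjugated rings, so this one is simply non-aromatic.

Non-aromatic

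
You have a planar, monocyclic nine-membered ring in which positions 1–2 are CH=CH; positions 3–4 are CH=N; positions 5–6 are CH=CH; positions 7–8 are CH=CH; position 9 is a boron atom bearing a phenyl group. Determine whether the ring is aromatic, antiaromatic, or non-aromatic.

Antiaromatic

Check conjugation: every atom in a ring double bond is sp² and brings one electron to the p orbital; the doubly-bonded nitrogens are pyridine-type — their lone pairs lie in the ring plane, leaving one electron in the p orbital; the boron has an empty p orbital — every position has a p orbital, so the cyclic π system is continuous.
Adding the contributions, 4 × 2 = 8 from the double-bond units + 0 from the B(phenyl) atom = 8.
8 is a 4n count (n = 2), so the planar conjugated ring is antiaromatic.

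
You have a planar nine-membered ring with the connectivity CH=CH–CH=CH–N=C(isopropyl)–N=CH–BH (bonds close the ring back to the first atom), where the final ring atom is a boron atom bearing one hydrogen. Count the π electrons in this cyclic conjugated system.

8

Every ring atom contributes a p orbital perpendicular to the ring (the double-bond atoms are sp², each contributing one p electron; the doubly-bonded nitrogens are pyridine-type — their lone pairs lie in the ring plane, leaving one electron in the p orbital; the boron has an empty p orbital), so the π system is cyclic and fully conjugated.
Tallying contributions gives 4 × 2 = 8 from the double-bond units + 0 from the BH atom = 8.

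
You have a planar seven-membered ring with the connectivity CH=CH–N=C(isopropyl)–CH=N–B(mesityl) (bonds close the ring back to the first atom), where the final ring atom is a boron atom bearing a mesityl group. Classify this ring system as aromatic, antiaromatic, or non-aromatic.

Check conjugation: every atom in a ring double bond is sp² and brings one electron to the p orbital; the doubly-bonded nitrogens are pyridine-type — their lone pairs lie in the ring plane, leaving one electron in the p orbital; the boron has an empty p orbital — every position has a p orbital, so the cyclic π system is continuous.
Counting π electrons: 3 × 2 = 6 from the double-bond units + 0 from the B(mesityl) atom = 6.
6 = 4(1) + 2, which satisfies Hückel's 4n+2 rule.

Aromatic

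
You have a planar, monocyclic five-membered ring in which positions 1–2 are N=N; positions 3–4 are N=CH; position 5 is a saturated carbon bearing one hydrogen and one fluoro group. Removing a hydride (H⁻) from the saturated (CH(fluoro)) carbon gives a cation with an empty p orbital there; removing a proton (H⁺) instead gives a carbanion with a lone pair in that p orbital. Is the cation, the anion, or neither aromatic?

In either ion the ring is fully conjugated: every atom, including the new sp² carbon, supplies a p orbital.
Cation: 2 × 2 + 0 = 4 π electrons → 4(1), antiaromatic.
Anion: 2 × 2 + 2 = 6 π electrons → 4(1)+2, aromatic.

The anion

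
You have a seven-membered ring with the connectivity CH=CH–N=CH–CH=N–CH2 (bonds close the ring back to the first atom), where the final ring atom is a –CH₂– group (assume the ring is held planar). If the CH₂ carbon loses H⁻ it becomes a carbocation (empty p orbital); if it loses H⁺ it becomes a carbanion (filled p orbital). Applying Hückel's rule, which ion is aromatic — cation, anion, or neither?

Both ions have a continuous loop of p orbitals — each ring atom is sp².
Cation: 3 × 2 + 0 = 6 π electrons → 4(1)+2, aromatic.
Anion: 3 × 2 + 2 = 8 π electrons → 4(2), antiaromatic.

The cation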